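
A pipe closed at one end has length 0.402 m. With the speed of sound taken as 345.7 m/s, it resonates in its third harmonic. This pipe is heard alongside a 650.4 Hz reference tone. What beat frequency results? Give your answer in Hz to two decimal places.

Closed pipe (odd harmonics): f_n = n·v/(4L) = 3·345.7/(4·0.402) = 644.9627 Hz.
f_beat = |644.9627 − 650.4| = 5.44 Hz.

5.44 Hz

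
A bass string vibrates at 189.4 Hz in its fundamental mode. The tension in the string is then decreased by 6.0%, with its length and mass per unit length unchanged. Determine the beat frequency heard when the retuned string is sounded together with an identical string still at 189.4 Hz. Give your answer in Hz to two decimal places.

5.77 Hz

For a string, f ∝ √T, so the new frequency is 189.4·√0.940 = 183.6301 Hz.
f_beat = |183.6301 − 189.4| = 5.77 Hz.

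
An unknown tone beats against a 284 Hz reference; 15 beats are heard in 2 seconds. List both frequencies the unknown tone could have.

Beat frequency = 15/2 = 7.5 Hz.
|f − 284| = 7.5, so f = 284 ± 7.5.

276.5 Hz or 291.5 Hz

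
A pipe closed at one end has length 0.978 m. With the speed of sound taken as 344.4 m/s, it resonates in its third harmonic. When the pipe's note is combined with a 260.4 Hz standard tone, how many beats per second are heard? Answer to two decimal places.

3.71 Hz

Closed pipe (odd harmonics): f_n = n·v/(4L) = 3·344.4/(4·0.978) = 264.1104 Hz.
f_beat = |264.1104 − 260.4| = 3.71 Hz.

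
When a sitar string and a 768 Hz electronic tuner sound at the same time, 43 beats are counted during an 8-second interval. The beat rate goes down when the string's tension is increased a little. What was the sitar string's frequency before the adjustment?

Beat frequency = 43/8 = 5.375 Hz.
|f − 768| = 5.375, so the sitar string was at either 762.625 Hz or 773.375 Hz.
Higher tension means higher frequency; the adjustment raises the sitar string's frequency.
The beat rate fell, so the adjustment moved the sitar string toward 768 Hz — it must have started below the reference.

762.625 Hz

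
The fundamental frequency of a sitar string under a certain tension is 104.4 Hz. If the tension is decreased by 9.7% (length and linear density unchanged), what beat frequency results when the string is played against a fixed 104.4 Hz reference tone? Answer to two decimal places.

For a string, f ∝ √T, so the new frequency is 104.4·√0.903 = 99.2075 Hz.
f_beat = |99.2075 − 104.4| = 5.19 Hz.

5.19 Hz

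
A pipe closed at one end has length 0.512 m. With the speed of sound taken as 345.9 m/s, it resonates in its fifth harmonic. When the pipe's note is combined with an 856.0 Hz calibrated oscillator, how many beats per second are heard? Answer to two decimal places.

Closed pipe (odd harmonics): f_n = n·v/(4L) = 5·345.9/(4·0.512) = 844.4824 Hz.
f_beat = |844.4824 − 856.0| = 11.52 Hz.

11.52 Hz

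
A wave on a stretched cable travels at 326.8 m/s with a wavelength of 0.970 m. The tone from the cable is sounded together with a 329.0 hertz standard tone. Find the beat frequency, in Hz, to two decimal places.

7.91 Hz

Source frequency f = v/λ = 326.8/0.970 = 336.9072 Hz.
f_beat = |336.9072 − 329.0| = 7.91 Hz.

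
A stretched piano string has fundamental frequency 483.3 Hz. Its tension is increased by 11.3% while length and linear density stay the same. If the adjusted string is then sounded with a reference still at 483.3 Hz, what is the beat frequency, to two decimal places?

For a string, f ∝ √T, so the new frequency is 483.3·√1.113 = 509.8758 Hz.
f_beat = |509.8758 − 483.3| = 26.58 Hz.

26.58 Hz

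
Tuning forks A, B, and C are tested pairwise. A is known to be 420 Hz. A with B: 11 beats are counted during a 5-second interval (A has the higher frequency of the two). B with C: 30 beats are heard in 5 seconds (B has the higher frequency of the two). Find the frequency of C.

A–B: Beat frequency = 11/5 = 2.2 Hz.
B is below A, so f_B = 420 − 2.2 = 417.8 Hz.
B–C: Beat frequency = 30/5 = 6 Hz.
C is below B, so f_C = 417.8 − 6 = 411.8 Hz.

411.8 Hz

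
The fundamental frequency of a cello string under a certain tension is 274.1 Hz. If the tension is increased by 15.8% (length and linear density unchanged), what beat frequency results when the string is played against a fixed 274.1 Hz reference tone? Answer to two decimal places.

20.86 Hz

For a string, f ∝ √T, so the new frequency is 274.1·√1.158 = 294.9601 Hz.
f_beat = |294.9601 − 274.1| = 20.86 Hz.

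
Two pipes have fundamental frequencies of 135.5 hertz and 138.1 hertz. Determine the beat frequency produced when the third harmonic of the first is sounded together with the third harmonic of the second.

7.8 Hz

Third harmonic of the first: 3·135.5 = 406.5 Hz.
Third harmonic of the second: 3·138.1 = 414.3 Hz.
f_beat = |406.5 − 414.3| = 7.8 Hz.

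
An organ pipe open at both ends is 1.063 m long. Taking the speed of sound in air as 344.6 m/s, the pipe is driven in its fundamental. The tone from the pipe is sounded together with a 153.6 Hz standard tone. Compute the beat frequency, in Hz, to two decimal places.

Open pipe: f_n = n·v/(2L) = 1·344.6/(2·1.063) = 162.0884 Hz.
f_beat = |162.0884 − 153.6| = 8.49 Hz.

8.49 Hz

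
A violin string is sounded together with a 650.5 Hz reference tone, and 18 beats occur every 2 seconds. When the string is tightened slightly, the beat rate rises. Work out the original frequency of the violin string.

Beat frequency = 18/2 = 9 Hz.
|f − 650.5| = 9, so the violin string was at either 641.5 Hz or 659.5 Hz.
Increasing tension raises a string's frequency; the adjustment raises the violin string's frequency.
The beat rate rose, so the adjustment moved the violin string further from 650.5 Hz — it was already above the reference.

659.5 Hz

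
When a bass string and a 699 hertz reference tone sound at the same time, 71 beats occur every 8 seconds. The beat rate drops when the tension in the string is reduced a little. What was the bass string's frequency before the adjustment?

Beat frequency = 71/8 = 8.875 Hz.
|f − 699| = 8.875, so the bass string was at either 690.125 Hz or 707.875 Hz.
Lower tension means lower frequency; the adjustment lowers the bass string's frequency.
The beat rate fell, so the adjustment moved the bass string toward 699 Hz — it must have started above the reference.

707.875 Hz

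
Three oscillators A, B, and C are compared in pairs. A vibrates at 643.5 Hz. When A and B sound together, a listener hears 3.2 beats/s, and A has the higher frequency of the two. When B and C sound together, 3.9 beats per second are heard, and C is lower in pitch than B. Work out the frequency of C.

636.4 Hz

B is below A, so f_B = 643.5 − 3.2 = 640.3 Hz.
C is below B, so f_C = 640.3 − 3.9 = 636.4 Hz.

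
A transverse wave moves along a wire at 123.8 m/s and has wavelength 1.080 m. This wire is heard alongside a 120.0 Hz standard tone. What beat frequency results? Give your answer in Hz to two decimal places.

Source frequency f = v/λ = 123.8/1.080 = 114.6296 Hz.
f_beat = |114.6296 − 120.0| = 5.37 Hz.

5.37 Hz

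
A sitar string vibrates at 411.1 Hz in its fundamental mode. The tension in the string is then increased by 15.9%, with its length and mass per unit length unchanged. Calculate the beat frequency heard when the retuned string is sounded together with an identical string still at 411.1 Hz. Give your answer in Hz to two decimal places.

For a string, f ∝ √T, so the new frequency is 411.1·√1.159 = 442.5774 Hz.
f_beat = |442.5774 − 411.1| = 31.48 Hz.

31.48 Hz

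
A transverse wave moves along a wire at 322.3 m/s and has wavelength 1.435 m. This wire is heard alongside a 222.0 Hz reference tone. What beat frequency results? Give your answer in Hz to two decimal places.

Source frequency f = v/λ = 322.3/1.435 = 224.5993 Hz.
f_beat = |224.5993 − 222.0| = 2.60 Hz.

2.60 Hz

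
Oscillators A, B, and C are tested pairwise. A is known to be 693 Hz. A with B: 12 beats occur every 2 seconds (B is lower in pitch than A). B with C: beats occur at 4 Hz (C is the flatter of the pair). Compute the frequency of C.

A–B: Beat frequency = 12/2 = 6 Hz.
B is below A, so f_B = 693 − 6 = 687 Hz.
C is below B, so f_C = 687 − 4 = 683 Hz.

683 Hz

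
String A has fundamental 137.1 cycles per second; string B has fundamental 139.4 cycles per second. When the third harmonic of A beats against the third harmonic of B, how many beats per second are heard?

Third harmonic of the first: 3·137.1 = 411.3 Hz.
Third harmonic of the second: 3·139.4 = 418.2 Hz.
f_beat = |411.3 − 418.2| = 6.9 Hz.

6.9 Hz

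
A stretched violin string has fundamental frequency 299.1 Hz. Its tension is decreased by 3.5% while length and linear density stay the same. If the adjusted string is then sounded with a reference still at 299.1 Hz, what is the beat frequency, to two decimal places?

For a string, f ∝ √T, so the new frequency is 299.1·√0.965 = 293.8191 Hz.
f_beat = |293.8191 − 299.1| = 5.28 Hz.

5.28 Hz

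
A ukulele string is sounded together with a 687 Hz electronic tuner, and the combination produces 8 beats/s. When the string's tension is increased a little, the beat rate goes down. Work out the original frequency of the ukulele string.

|f − 687| = 8, so the ukulele string was at either 679 Hz or 695 Hz.
Higher tension means higher frequency; the adjustment raises the ukulele string's frequency.
The beat rate fell, so the adjustment moved the ukulele string toward 687 Hz — it must have started below the reference.

679 Hz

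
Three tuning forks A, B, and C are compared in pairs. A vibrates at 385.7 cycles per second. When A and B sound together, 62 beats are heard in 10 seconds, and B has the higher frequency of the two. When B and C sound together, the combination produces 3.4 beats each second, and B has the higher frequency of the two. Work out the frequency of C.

A–B: Beat frequency = 62/10 = 6.2 Hz.
B is above A, so f_B = 385.7 + 6.2 = 391.9 Hz.
C is below B, so f_C = 391.9 − 3.4 = 388.5 Hz.

388.5 Hz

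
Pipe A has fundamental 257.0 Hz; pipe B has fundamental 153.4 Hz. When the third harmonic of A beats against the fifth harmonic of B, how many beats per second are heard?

4.0 Hz

Third harmonic of the first: 3·257.0 = 771.0 Hz.
Fifth harmonic of the second: 5·153.4 = 767.0 Hz.
f_beat = |771.0 − 767.0| = 4.0 Hz.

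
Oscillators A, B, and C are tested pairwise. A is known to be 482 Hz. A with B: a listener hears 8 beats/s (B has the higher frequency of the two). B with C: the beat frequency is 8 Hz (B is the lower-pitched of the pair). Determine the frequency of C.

B is above A, so f_B = 482 + 8 = 490 Hz.
C is above B, so f_C = 490 + 8 = 498 Hz.

498 Hz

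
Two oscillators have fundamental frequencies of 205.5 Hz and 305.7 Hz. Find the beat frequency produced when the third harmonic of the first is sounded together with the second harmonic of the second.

Third harmonic of the first: 3·205.5 = 616.5 Hz.
Second harmonic of the second: 2·305.7 = 611.4 Hz.
f_beat = |616.5 − 611.4| = 5.1 Hz.

5.1 Hz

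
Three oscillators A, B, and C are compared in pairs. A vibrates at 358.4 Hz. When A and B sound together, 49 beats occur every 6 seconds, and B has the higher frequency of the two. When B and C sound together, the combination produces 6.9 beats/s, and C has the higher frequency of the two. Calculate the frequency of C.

A–B: Beat frequency = 49/6 = 8.1667 Hz.
B is above A, so f_B = 358.4 + 8.1667 = 366.5667 Hz.
C is above B, so f_C = 366.5667 + 6.9 = 373.4667 Hz.

373.4667 Hz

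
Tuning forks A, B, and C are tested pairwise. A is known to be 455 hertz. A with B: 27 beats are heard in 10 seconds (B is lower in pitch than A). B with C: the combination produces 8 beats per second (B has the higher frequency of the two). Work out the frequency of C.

A–B: Beat frequency = 27/10 = 2.7 Hz.
B is below A, so f_B = 455 − 2.7 = 452.3 Hz.
C is below B, so f_C = 452.3 − 8 = 444.3 Hz.

444.3 Hz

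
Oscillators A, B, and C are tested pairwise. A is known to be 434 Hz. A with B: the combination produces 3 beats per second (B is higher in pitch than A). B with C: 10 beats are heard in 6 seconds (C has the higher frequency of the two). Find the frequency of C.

438.6667 Hz

B is above A, so f_B = 434 + 3 = 437 Hz.
B–C: Beat frequency = 10/6 = 1.6667 Hz.
C is above B, so f_C = 437 + 1.6667 = 438.6667 Hz.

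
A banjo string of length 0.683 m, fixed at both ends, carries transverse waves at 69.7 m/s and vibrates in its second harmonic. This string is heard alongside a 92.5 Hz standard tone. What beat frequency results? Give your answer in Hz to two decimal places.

9.55 Hz

For a string fixed at both ends, f_n = n·v/(2L) = 2·69.7/(2·0.683) = 102.0498 Hz.
f_beat = |102.0498 − 92.5| = 9.55 Hz.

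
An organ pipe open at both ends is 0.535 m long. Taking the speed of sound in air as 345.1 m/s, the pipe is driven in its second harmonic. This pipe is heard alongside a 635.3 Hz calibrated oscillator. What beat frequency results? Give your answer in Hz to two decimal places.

Open pipe: f_n = n·v/(2L) = 2·345.1/(2·0.535) = 645.0467 Hz.
f_beat = |645.0467 − 635.3| = 9.75 Hz.

9.75 Hz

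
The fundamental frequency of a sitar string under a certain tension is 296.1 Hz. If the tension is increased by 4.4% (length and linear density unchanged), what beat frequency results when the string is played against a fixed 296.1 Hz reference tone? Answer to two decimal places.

For a string, f ∝ √T, so the new frequency is 296.1·√1.044 = 302.5441 Hz.
f_beat = |302.5441 − 296.1| = 6.44 Hz.

6.44 Hz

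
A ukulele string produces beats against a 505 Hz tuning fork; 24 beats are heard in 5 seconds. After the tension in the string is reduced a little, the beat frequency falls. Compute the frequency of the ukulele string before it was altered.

509.8 Hz

Beat frequency = 24/5 = 4.8 Hz.
|f − 505| = 4.8, so the ukulele string was at either 500.2 Hz or 509.8 Hz.
Lower tension means lower frequency; the adjustment lowers the ukulele string's frequency.
The beat rate fell, so the adjustment moved the ukulele string toward 505 Hz — it must have started above the reference.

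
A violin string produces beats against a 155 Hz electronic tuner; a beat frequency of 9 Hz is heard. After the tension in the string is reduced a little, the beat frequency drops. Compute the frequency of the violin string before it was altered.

164 Hz

|f − 155| = 9, so the violin string was at either 146 Hz or 164 Hz.
Lower tension means lower frequency; the adjustment lowers the violin string's frequency.
The beat rate fell, so the adjustment moved the violin string toward 155 Hz — it must have started above the reference.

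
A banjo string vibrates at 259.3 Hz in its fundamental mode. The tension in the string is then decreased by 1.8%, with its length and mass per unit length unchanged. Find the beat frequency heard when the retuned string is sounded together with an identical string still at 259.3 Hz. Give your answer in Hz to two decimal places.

2.34 Hz

For a string, f ∝ √T, so the new frequency is 259.3·√0.982 = 256.9557 Hz.
f_beat = |256.9557 − 259.3| = 2.34 Hz.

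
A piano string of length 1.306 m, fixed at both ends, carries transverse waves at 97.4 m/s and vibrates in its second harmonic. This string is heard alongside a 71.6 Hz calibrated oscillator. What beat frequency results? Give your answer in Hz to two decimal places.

For a string fixed at both ends, f_n = n·v/(2L) = 2·97.4/(2·1.306) = 74.5789 Hz.
f_beat = |74.5789 − 71.6| = 2.98 Hz.

2.98 Hz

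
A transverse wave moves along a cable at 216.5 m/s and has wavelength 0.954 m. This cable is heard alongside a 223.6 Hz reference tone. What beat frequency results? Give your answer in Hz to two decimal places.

Source frequency f = v/λ = 216.5/0.954 = 226.9392 Hz.
f_beat = |226.9392 − 223.6| = 3.34 Hz.

3.34 Hz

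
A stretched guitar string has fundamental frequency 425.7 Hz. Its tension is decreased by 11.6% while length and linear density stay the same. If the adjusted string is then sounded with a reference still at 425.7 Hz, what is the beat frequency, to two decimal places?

For a string, f ∝ √T, so the new frequency is 425.7·√0.884 = 400.2486 Hz.
f_beat = |400.2486 − 425.7| = 25.45 Hz.

25.45 Hz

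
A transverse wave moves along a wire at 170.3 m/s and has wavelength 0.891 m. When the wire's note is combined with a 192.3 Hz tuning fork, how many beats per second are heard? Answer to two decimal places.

Source frequency f = v/λ = 170.3/0.891 = 191.1336 Hz.
f_beat = |191.1336 − 192.3| = 1.17 Hz.

1.17 Hz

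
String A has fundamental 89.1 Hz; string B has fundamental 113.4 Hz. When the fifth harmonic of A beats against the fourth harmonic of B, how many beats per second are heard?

Fifth harmonic of the first: 5·89.1 = 445.5 Hz.
Fourth harmonic of the second: 4·113.4 = 453.6 Hz.
f_beat = |445.5 − 453.6| = 8.1 Hz.

8.1 Hz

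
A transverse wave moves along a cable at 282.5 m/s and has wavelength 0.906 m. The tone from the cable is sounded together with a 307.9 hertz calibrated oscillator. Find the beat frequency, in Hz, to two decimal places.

3.91 Hz

Source frequency f = v/λ = 282.5/0.906 = 311.8102 Hz.
f_beat = |311.8102 − 307.9| = 3.91 Hz.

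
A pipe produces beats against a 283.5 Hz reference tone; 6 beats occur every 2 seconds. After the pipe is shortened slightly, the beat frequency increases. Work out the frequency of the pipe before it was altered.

Beat frequency = 6/2 = 3 Hz.
|f − 283.5| = 3, so the pipe was at either 280.5 Hz or 286.5 Hz.
A shorter pipe has a higher fundamental; the adjustment raises the pipe's frequency.
The beat rate rose, so the adjustment moved the pipe further from 283.5 Hz — it was already above the reference.

286.5 Hz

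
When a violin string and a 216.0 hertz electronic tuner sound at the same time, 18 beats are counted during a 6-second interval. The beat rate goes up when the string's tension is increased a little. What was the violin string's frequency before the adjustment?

219 Hz

Beat frequency = 18/6 = 3 Hz.
|f − 216.0| = 3, so the violin string was at either 213 Hz or 219 Hz.
Higher tension means higher frequency; the adjustment raises the violin string's frequency.
The beat rate rose, so the adjustment moved the violin string further from 216.0 Hz — it was already above the reference.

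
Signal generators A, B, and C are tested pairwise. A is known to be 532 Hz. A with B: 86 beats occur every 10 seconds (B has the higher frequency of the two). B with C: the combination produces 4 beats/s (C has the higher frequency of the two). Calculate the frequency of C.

544.6 Hz

A–B: Beat frequency = 86/10 = 8.6 Hz.
B is above A, so f_B = 532 + 8.6 = 540.6 Hz.
C is above B, so f_C = 540.6 + 4 = 544.6 Hz.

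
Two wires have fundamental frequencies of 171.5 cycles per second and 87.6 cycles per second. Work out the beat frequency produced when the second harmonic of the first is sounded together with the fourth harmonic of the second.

7.4 Hz

Second harmonic of the first: 2·171.5 = 343.0 Hz.
Fourth harmonic of the second: 4·87.6 = 350.4 Hz.
f_beat = |343.0 − 350.4| = 7.4 Hz.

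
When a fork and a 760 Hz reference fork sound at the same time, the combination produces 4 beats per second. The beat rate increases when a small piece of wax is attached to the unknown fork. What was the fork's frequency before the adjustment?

|f − 760| = 4, so the fork was at either 756 Hz or 764 Hz.
Loading a fork with wax lowers its frequency; the adjustment lowers the fork's frequency.
The beat rate rose, so the adjustment moved the fork further from 760 Hz — it was already below the reference.

756 Hz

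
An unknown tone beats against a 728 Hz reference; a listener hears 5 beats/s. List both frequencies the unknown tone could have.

723 Hz or 733 Hz

|f − 728| = 5, so f = 728 ± 5.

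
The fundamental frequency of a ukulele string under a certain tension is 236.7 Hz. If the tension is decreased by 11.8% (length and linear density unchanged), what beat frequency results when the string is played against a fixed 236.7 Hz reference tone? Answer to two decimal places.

For a string, f ∝ √T, so the new frequency is 236.7·√0.882 = 222.2965 Hz.
f_beat = |222.2965 − 236.7| = 14.40 Hz.

14.40 Hz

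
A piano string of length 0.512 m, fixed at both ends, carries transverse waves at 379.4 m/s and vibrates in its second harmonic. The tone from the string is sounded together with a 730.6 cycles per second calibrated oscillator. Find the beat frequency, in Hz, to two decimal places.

10.42 Hz

For a string fixed at both ends, f_n = n·v/(2L) = 2·379.4/(2·0.512) = 741.0156 Hz.
f_beat = |741.0156 − 730.6| = 10.42 Hz.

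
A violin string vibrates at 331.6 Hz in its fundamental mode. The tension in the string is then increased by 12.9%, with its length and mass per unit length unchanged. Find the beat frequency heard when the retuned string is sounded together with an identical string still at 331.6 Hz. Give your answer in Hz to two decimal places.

20.74 Hz

For a string, f ∝ √T, so the new frequency is 331.6·√1.129 = 352.3396 Hz.
f_beat = |352.3396 − 331.6| = 20.74 Hz.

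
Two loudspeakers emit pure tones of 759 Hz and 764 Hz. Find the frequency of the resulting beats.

Beats arise from superposition of two nearby frequencies; the beat rate is |f₁ − f₂|.
|759 − 764| = 5 Hz.

5 Hz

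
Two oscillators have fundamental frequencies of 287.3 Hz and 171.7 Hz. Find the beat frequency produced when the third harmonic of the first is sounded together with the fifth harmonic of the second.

3.4 Hz

Third harmonic of the first: 3·287.3 = 861.9 Hz.
Fifth harmonic of the second: 5·171.7 = 858.5 Hz.
f_beat = |861.9 − 858.5| = 3.4 Hz.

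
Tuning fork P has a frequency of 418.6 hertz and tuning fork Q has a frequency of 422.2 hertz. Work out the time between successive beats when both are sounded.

0.278 s

f_beat = |418.6 − 422.2| = 3.6 Hz.
Beat period T = 1 / f_beat = 1 / 3.6 s.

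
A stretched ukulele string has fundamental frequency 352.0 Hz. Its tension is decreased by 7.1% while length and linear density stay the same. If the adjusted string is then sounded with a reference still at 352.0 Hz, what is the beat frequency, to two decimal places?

12.73 Hz

For a string, f ∝ √T, so the new frequency is 352.0·√0.929 = 339.2740 Hz.
f_beat = |339.2740 − 352.0| = 12.73 Hz.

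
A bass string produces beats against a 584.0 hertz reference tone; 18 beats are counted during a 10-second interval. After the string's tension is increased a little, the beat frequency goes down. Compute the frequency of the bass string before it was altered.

Beat frequency = 18/10 = 1.8 Hz.
|f − 584.0| = 1.8, so the bass string was at either 582.2 Hz or 585.8 Hz.
Higher tension means higher frequency; the adjustment raises the bass string's frequency.
The beat rate fell, so the adjustment moved the bass string toward 584.0 Hz — it must have started below the reference.

582.2 Hz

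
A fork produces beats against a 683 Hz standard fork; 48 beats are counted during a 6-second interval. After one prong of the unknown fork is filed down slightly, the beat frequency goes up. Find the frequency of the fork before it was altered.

Beat frequency = 48/6 = 8 Hz.
|f − 683| = 8, so the fork was at either 675 Hz or 691 Hz.
Filing a prong removes mass and raises the fork's frequency; the adjustment raises the fork's frequency.
The beat rate rose, so the adjustment moved the fork further from 683 Hz — it was already above the reference.

691 Hz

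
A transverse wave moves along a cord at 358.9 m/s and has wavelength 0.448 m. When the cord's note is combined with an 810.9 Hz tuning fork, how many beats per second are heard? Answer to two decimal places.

9.78 Hz

Source frequency f = v/λ = 358.9/0.448 = 801.1161 Hz.
f_beat = |801.1161 − 810.9| = 9.78 Hz.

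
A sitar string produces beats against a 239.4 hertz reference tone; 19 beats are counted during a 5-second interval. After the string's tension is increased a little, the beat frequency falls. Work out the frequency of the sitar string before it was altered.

Beat frequency = 19/5 = 3.8 Hz.
|f − 239.4| = 3.8, so the sitar string was at either 235.6 Hz or 243.2 Hz.
Higher tension means higher frequency; the adjustment raises the sitar string's frequency.
The beat rate fell, so the adjustment moved the sitar string toward 239.4 Hz — it must have started below the reference.

235.6 Hz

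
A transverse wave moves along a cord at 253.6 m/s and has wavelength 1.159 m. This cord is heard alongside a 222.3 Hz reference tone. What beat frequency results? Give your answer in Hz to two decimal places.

3.49 Hz

Source frequency f = v/λ = 253.6/1.159 = 218.8093 Hz.
f_beat = |218.8093 − 222.3| = 3.49 Hz.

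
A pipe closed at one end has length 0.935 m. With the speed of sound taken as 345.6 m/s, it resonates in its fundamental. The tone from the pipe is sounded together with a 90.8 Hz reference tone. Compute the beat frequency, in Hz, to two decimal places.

Closed pipe (odd harmonics): f_n = n·v/(4L) = 1·345.6/(4·0.935) = 92.4064 Hz.
f_beat = |92.4064 − 90.8| = 1.61 Hz.

1.61 Hz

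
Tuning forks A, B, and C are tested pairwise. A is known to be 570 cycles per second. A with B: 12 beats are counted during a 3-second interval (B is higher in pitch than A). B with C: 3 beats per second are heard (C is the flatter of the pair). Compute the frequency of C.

571 Hz

A–B: Beat frequency = 12/3 = 4 Hz.
B is above A, so f_B = 570 + 4 = 574 Hz.
C is below B, so f_C = 574 − 3 = 571 Hz.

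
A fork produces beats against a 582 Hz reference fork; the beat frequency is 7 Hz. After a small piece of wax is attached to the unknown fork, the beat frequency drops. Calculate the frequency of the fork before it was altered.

589 Hz

|f − 582| = 7, so the fork was at either 575 Hz or 589 Hz.
Loading a fork with wax lowers its frequency; the adjustment lowers the fork's frequency.
The beat rate fell, so the adjustment moved the fork toward 582 Hz — it must have started above the reference.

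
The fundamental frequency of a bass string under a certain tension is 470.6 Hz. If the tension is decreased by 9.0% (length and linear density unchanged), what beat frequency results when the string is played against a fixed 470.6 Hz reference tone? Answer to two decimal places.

For a string, f ∝ √T, so the new frequency is 470.6·√0.910 = 448.9238 Hz.
f_beat = |448.9238 − 470.6| = 21.68 Hz.

21.68 Hz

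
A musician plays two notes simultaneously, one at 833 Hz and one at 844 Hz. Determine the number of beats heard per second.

11 Hz

Beats arise from superposition of two nearby frequencies; the beat rate is |f₁ − f₂|.
|833 − 844| = 11 Hz.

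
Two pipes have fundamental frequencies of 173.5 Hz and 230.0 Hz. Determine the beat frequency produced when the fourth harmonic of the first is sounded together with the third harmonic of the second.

Fourth harmonic of the first: 4·173.5 = 694.0 Hz.
Third harmonic of the second: 3·230.0 = 690.0 Hz.
f_beat = |694.0 − 690.0| = 4.0 Hz.

4.0 Hz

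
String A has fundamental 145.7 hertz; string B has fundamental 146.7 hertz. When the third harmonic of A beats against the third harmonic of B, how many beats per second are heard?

3.0 Hz

Third harmonic of the first: 3·145.7 = 437.1 Hz.
Third harmonic of the second: 3·146.7 = 440.1 Hz.
f_beat = |437.1 − 440.1| = 3.0 Hz.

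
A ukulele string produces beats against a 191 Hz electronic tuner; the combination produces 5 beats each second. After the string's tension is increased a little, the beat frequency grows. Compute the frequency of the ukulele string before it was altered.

196 Hz

|f − 191| = 5, so the ukulele string was at either 186 Hz or 196 Hz.
Higher tension means higher frequency; the adjustment raises the ukulele string's frequency.
The beat rate rose, so the adjustment moved the ukulele string further from 191 Hz — it was already above the reference.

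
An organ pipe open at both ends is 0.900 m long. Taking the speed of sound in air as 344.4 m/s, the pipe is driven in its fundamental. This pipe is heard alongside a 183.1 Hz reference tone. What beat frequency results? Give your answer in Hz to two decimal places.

8.23 Hz

Open pipe: f_n = n·v/(2L) = 1·344.4/(2·0.900) = 191.3333 Hz.
f_beat = |191.3333 − 183.1| = 8.23 Hz.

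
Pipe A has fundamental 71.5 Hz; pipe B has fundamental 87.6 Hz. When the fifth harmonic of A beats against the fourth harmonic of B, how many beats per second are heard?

Fifth harmonic of the first: 5·71.5 = 357.5 Hz.
Fourth harmonic of the second: 4·87.6 = 350.4 Hz.
f_beat = |357.5 − 350.4| = 7.1 Hz.

7.1 Hz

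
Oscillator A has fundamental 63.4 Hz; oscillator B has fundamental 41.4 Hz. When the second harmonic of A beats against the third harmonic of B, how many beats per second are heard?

Second harmonic of the first: 2·63.4 = 126.8 Hz.
Third harmonic of the second: 3·41.4 = 124.2 Hz.
f_beat = |126.8 − 124.2| = 2.6 Hz.

2.6 Hz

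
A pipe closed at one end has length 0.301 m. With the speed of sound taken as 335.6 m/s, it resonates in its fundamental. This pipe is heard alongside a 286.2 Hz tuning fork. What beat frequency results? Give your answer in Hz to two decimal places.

7.46 Hz

Closed pipe (odd harmonics): f_n = n·v/(4L) = 1·335.6/(4·0.301) = 278.7375 Hz.
f_beat = |278.7375 − 286.2| = 7.46 Hz.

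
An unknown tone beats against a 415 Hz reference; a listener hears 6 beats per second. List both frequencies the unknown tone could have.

|f − 415| = 6, so f = 415 ± 6.

409 Hz or 421 Hz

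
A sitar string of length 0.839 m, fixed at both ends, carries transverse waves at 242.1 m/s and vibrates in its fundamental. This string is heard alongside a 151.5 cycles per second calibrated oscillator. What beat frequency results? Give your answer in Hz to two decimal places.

For a string fixed at both ends, f_n = n·v/(2L) = 1·242.1/(2·0.839) = 144.2789 Hz.
f_beat = |144.2789 − 151.5| = 7.22 Hz.

7.22 Hz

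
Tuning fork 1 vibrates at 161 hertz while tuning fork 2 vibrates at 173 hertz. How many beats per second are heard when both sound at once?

The beat frequency equals the magnitude of the frequency difference.
|161 − 173| = 12 Hz.

12 Hz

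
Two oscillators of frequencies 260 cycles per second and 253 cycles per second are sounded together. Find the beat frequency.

7 Hz

Beats arise from superposition of two nearby frequencies; the beat rate is |f₁ − f₂|.
|260 − 253| = 7 Hz.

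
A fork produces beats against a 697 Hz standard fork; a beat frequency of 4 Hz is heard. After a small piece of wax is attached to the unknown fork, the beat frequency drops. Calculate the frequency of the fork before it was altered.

|f − 697| = 4, so the fork was at either 693 Hz or 701 Hz.
Loading a fork with wax lowers its frequency; the adjustment lowers the fork's frequency.
The beat rate fell, so the adjustment moved the fork toward 697 Hz — it must have started above the reference.

701 Hz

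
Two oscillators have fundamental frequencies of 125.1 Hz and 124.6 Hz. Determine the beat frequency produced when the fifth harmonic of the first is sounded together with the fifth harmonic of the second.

Fifth harmonic of the first: 5·125.1 = 625.5 Hz.
Fifth harmonic of the second: 5·124.6 = 623.0 Hz.
f_beat = |625.5 − 623.0| = 2.5 Hz.

2.5 Hz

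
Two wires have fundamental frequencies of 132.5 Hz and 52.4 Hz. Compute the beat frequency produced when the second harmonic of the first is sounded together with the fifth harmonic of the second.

Second harmonic of the first: 2·132.5 = 265.0 Hz.
Fifth harmonic of the second: 5·52.4 = 262.0 Hz.
f_beat = |265.0 − 262.0| = 3.0 Hz.

3.0 Hz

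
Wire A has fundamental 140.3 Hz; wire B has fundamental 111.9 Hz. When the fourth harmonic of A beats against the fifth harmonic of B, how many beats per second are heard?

1.7 Hz

Fourth harmonic of the first: 4·140.3 = 561.2 Hz.
Fifth harmonic of the second: 5·111.9 = 559.5 Hz.
f_beat = |561.2 − 559.5| = 1.7 Hz.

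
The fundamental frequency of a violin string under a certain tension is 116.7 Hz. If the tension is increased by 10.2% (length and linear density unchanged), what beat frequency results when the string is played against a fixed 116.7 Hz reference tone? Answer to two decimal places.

For a string, f ∝ √T, so the new frequency is 116.7·√1.102 = 122.5072 Hz.
f_beat = |122.5072 − 116.7| = 5.81 Hz.

5.81 Hz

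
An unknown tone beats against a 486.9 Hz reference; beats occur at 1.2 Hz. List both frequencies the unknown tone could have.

|f − 486.9| = 1.2, so f = 486.9 ± 1.2.

485.7 Hz or 488.1 Hz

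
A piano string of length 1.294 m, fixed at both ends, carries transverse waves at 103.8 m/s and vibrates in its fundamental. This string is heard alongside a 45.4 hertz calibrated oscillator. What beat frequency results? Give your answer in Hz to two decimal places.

For a string fixed at both ends, f_n = n·v/(2L) = 1·103.8/(2·1.294) = 40.1082 Hz.
f_beat = |40.1082 − 45.4| = 5.29 Hz.

5.29 Hz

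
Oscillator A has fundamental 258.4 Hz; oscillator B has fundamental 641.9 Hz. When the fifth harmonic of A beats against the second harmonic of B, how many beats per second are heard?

Fifth harmonic of the first: 5·258.4 = 1292.0 Hz.
Second harmonic of the second: 2·641.9 = 1283.8 Hz.
f_beat = |1292.0 − 1283.8| = 8.2 Hz.

8.2 Hz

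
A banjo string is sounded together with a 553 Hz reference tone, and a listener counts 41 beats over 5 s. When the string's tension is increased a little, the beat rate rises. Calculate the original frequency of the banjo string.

561.2 Hz

Beat frequency = 41/5 = 8.2 Hz.
|f − 553| = 8.2, so the banjo string was at either 544.8 Hz or 561.2 Hz.
Higher tension means higher frequency; the adjustment raises the banjo string's frequency.
The beat rate rose, so the adjustment moved the banjo string further from 553 Hz — it was already above the reference.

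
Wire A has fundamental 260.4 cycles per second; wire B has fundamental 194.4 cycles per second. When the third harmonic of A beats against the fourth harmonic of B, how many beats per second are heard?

3.6 Hz

Third harmonic of the first: 3·260.4 = 781.2 Hz.
Fourth harmonic of the second: 4·194.4 = 777.6 Hz.
f_beat = |781.2 − 777.6| = 3.6 Hz.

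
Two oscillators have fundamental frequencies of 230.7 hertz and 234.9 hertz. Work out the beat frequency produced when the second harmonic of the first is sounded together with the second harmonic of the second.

Second harmonic of the first: 2·230.7 = 461.4 Hz.
Second harmonic of the second: 2·234.9 = 469.8 Hz.
f_beat = |461.4 − 469.8| = 8.4 Hz.

8.4 Hz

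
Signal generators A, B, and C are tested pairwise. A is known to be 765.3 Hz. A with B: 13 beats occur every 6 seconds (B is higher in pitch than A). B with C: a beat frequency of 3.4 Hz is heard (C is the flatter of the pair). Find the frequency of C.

A–B: Beat frequency = 13/6 = 2.1667 Hz.
B is above A, so f_B = 765.3 + 2.1667 = 767.4667 Hz.
C is below B, so f_C = 767.4667 − 3.4 = 764.0667 Hz.

764.0667 Hz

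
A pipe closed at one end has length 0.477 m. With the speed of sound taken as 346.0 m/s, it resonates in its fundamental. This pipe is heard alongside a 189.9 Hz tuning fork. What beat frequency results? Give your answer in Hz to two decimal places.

8.56 Hz

Closed pipe (odd harmonics): f_n = n·v/(4L) = 1·346.0/(4·0.477) = 181.3417 Hz.
f_beat = |181.3417 − 189.9| = 8.56 Hz.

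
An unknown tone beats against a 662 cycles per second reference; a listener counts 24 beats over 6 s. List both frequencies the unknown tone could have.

Beat frequency = 24/6 = 4 Hz.
|f − 662| = 4, so f = 662 ± 4.

658 Hz or 666 Hz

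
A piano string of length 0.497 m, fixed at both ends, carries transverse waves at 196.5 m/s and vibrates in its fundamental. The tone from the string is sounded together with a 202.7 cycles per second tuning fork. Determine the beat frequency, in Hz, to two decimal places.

For a string fixed at both ends, f_n = n·v/(2L) = 1·196.5/(2·0.497) = 197.6861 Hz.
f_beat = |197.6861 − 202.7| = 5.01 Hz.

5.01 Hz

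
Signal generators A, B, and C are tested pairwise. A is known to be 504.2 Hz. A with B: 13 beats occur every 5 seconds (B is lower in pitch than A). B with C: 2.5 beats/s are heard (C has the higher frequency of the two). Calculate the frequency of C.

A–B: Beat frequency = 13/5 = 2.6 Hz.
B is below A, so f_B = 504.2 − 2.6 = 501.6 Hz.
C is above B, so f_C = 501.6 + 2.5 = 504.1 Hz.

504.1 Hz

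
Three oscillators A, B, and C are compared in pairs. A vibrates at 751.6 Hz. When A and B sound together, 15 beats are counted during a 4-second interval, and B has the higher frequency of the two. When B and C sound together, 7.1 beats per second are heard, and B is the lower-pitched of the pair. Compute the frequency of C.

A–B: Beat frequency = 15/4 = 3.75 Hz.
B is above A, so f_B = 751.6 + 3.75 = 755.35 Hz.
C is above B, so f_C = 755.35 + 7.1 = 762.45 Hz.

762.45 Hz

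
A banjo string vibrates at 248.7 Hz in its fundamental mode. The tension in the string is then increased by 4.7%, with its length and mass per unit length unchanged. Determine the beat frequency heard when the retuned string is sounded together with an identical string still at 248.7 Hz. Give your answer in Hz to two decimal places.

For a string, f ∝ √T, so the new frequency is 248.7·√1.047 = 254.4773 Hz.
f_beat = |254.4773 − 248.7| = 5.78 Hz.

5.78 Hz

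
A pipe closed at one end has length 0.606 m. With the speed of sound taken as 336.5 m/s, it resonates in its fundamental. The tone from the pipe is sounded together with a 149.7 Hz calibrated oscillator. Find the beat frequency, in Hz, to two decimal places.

Closed pipe (odd harmonics): f_n = n·v/(4L) = 1·336.5/(4·0.606) = 138.8201 Hz.
f_beat = |138.8201 − 149.7| = 10.88 Hz.

10.88 Hz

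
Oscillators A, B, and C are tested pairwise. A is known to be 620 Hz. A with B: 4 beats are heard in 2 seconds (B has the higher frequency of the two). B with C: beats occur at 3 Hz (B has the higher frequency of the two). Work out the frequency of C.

619 Hz

A–B: Beat frequency = 4/2 = 2 Hz.
B is above A, so f_B = 620 + 2 = 622 Hz.
C is below B, so f_C = 622 − 3 = 619 Hz.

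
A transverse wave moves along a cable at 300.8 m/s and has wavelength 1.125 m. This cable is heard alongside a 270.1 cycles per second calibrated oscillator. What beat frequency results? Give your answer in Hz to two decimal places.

2.72 Hz

Source frequency f = v/λ = 300.8/1.125 = 267.3778 Hz.
f_beat = |267.3778 − 270.1| = 2.72 Hz.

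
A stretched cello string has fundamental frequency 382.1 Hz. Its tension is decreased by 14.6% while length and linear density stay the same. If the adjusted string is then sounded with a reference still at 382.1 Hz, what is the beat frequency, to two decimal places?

For a string, f ∝ √T, so the new frequency is 382.1·√0.854 = 353.1067 Hz.
f_beat = |353.1067 − 382.1| = 28.99 Hz.

28.99 Hz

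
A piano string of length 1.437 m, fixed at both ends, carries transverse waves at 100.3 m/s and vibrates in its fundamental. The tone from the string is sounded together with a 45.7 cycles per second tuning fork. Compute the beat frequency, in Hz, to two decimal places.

10.80 Hz

For a string fixed at both ends, f_n = n·v/(2L) = 1·100.3/(2·1.437) = 34.8991 Hz.
f_beat = |34.8991 − 45.7| = 10.80 Hz.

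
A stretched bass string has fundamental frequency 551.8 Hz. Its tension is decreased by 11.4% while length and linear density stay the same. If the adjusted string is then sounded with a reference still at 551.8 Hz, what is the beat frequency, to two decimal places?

32.40 Hz

For a string, f ∝ √T, so the new frequency is 551.8·√0.886 = 519.3959 Hz.
f_beat = |519.3959 − 551.8| = 32.40 Hz.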